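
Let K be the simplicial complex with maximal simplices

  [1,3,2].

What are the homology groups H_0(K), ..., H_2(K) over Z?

H_0 = Z,  H_1 = 0,  H_2 = 0.

Fix the vertex order 1 < 2 < 3 and write every simplex with vertices in increasing order. Then dim K = 2 and the simplices of K are:

  0-simplices (3): [1], [2], [3]
  1-simplices (3): [1,2], [1,3], [2,3]
  2-simplices (1): [1,2,3]

so the chain groups are C_0 ≅ Z^3, C_1 ≅ Z^3, C_2 ≅ Z^1.

Boundary ∂_1: C_1 → C_0 maps an edge to its endpoints' difference, ∂[p,q] = q − p. For instance
  ∂[1,2] = [2] − [1].
This gives a 3×3 integer matrix of rank 2; reducing to Smith normal form yields diagonal entries (1,1).

The boundary map ∂_2: C_2 → C_1 acts by ∂[p,q,r] = [q,r] − [p,r] + [p,q]. For instance
  ∂[1,2,3] = [2,3] − [1,3] + [1,2].
This gives a 3×1 integer matrix of rank 1; reducing to Smith normal form yields diagonal entries (1).

From H_k ≅ ker(∂_k) / im(∂_{k+1}) we obtain:

  H_0: rank C_0 − rank ∂_1 = 3 − 2 = 1, and the invariant factors of ∂_1 are all 1, so H_0 ≅ Z.
  H_1: rank ker ∂_1 − rank ∂_2 = (3 − 2) − 1 = 0, and the invariant factors of ∂_2 are all 1, so H_1 ≅ 0.
  H_2: rank ker ∂_2 − rank ∂_3 = (1 − 1) − 0 = 0, and there is no ∂_3, so H_2 ≅ 0.

(K is a triangulation of the 2-simplex.)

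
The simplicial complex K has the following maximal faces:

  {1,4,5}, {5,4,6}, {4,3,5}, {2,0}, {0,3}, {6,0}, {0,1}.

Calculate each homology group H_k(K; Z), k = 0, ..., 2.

H_0 = Z,  H_1 = Z^2,  H_2 = 0.

We work with the vertex ordering 0 < 1 < 2 < 3 < 4 < 5 < 6. The simplices of K, each written with vertices in increasing order, are:

  0-simplices (7): [0], [1], [2], [3], [4], [5], [6]
  1-simplices (11): [0,1], [0,2], [0,3], [0,6], [1,4], [1,5], [3,4], [3,5], [4,5], [4,6], [5,6]
  2-simplices (3): [1,4,5], [3,4,5], [4,5,6]

so the chain groups are C_0 ≅ Z^7, C_1 ≅ Z^11, C_2 ≅ Z^3.

Boundary ∂_1: C_1 → C_0 sends each edge [p,q] (with p < q) to q − p. For instance
  ∂[3,4] = [4] − [3].
This gives a 7×11 integer matrix of rank 6; reducing to Smith normal form yields diagonal entries (1,1,1,1,1,1).

∂_2: C_2 → C_1 sends each 2-simplex [p,q,r] to [q,r] − [p,r] + [p,q]. For instance
  ∂[4,5,6] = [5,6] − [4,6] + [4,5],
  ∂[1,4,5] = [4,5] − [1,5] + [1,4].
As a 11×3 matrix over Z this has rank 3, with invariant factors (1,1,1).

Now H_k = ker ∂_k / im ∂_{k+1}, so:

  H_0: rank C_0 − rank ∂_1 = 7 − 6 = 1, and the invariant factors of ∂_1 are all 1, so H_0 = Z.
  H_1: rank ker ∂_1 − rank ∂_2 = (11 − 6) − 3 = 2, and the invariant factors of ∂_2 are all 1, so H_1 = Z^2.
  H_2: rank ker ∂_2 − rank ∂_3 = (3 − 3) − 0 = 0, and there is no ∂_3, so H_2 = 0.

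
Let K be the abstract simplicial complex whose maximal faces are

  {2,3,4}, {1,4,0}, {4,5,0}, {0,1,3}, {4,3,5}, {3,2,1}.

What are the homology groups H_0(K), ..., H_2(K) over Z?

H_0 ≅ Z,  H_1 ≅ Z,  H_2 = 0.

K has 6 vertices, 12 edges, 6 triangles.
rank ∂_0 = 0, rank ∂_1 = 5 ⇒ b_0 = 6 − 0 − 5 = 1; all invariant factors of ∂_1 are 1 so no torsion. So H_0 = Z.
rank ∂_1 = 5, rank ∂_2 = 6 ⇒ b_1 = 12 − 5 − 6 = 1; all invariant factors of ∂_2 are 1 so no torsion. So H_1 = Z.
rank ∂_2 = 6, rank ∂_3 = 0 ⇒ b_2 = 6 − 6 − 0 = 0. So H_2 = 0.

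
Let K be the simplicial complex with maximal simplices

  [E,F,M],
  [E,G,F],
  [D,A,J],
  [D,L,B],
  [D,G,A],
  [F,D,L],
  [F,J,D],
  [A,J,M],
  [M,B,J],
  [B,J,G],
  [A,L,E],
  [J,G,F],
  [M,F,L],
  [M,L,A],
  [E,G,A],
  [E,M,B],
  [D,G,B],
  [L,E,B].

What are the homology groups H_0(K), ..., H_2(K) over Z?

H_0 = Z,  H_1 = Z ⊕ Z/2Z,  H_2 = 0.

Fix the vertex order A < B < D < E < F < G < J < L < M and write every simplex with vertices in increasing order. Then dim K = 2 and the simplices of K are:

  0-simplices (9): A, B, D, E, F, G, J, L, M
  1-simplices (27): AD, AE, AG, AJ, AL, AM, BD, BE, BG, BJ, BL, BM, DF, DG, DJ, DL, EF, EG, EL, EM, FG, FJ, FL, FM, GJ, JM, LM
  2-simplices (18): ADG, ADJ, AEG, AEL, AJM, ALM, BDG, BDL, BEL, BEM, BGJ, BJM, DFJ, DFL, EFG, EFM, FGJ, FLM

Hence C_0 ≅ Z^9, C_1 ≅ Z^27, C_2 ≅ Z^18.

∂_1: C_1 → C_0 sends each edge [p,q] (with p < q) to q − p. For instance
  ∂EM = M − E.
As a 9×27 matrix over Z this has rank 8, with invariant factors (1,1,1,1,1,1,1,1).

Boundary ∂_2: C_2 → C_1 sends each 2-simplex [p,q,r] to [q,r] − [p,r] + [p,q]. For instance
  ∂BEM = EM − BM + BE,
  ∂ALM = LM − AM + AL.
This gives a 27×18 integer matrix of rank 18; reducing to Smith normal form yields diagonal entries (1,1,1,1,1,1,1,1,1,1,1,1,1,1,1,1,1,2).

From H_k ≅ ker(∂_k) / im(∂_{k+1}) we obtain:

  H_0: rank C_0 − rank ∂_1 = 9 − 8 = 1, and the invariant factors of ∂_1 are all 1, so H_0 = Z.
  H_1: rank ker ∂_1 − rank ∂_2 = (27 − 8) − 18 = 1, and ∂_2 has invariant factor 2 > 1, so H_1 = Z ⊕ Z/2Z.
  H_2: rank ker ∂_2 − rank ∂_3 = (18 − 18) − 0 = 0, and there is no ∂_3, so H_2 = 0.

(K is a triangulation of the Klein bottle.)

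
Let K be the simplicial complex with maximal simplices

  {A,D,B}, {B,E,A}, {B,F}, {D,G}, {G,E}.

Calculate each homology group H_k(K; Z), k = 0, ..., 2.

K has 6 vertices, 8 edges, 2 triangles.
rank ∂_0 = 0, rank ∂_1 = 5 ⇒ b_0 = 6 − 0 − 5 = 1; all invariant factors of ∂_1 are 1 so no torsion. So H_0 = Z.
rank ∂_1 = 5, rank ∂_2 = 2 ⇒ b_1 = 8 − 5 − 2 = 1; all invariant factors of ∂_2 are 1 so no torsion. So H_1 = Z.
rank ∂_2 = 2, rank ∂_3 = 0 ⇒ b_2 = 2 − 2 − 0 = 0. So H_2 = 0.

H_0 ≅ Z,  H_1 ≅ Z,  H_2 = 0.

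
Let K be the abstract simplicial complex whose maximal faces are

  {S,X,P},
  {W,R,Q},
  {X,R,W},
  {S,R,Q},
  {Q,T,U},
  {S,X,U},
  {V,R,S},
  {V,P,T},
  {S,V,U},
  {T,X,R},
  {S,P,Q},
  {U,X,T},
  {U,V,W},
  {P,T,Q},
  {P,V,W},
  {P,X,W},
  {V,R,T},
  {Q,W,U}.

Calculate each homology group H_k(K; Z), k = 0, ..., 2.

H_0 = Z,  H_1 = Z^2,  H_2 = Z.

Order the vertices as P < Q < R < S < T < U < V < W < X. Listing each simplex with vertices in this order, K has dimension 2 with simplices:

  0-simplices (9): P, Q, R, S, T, U, V, W, X
  1-simplices (27): PQ, PS, PT, PV, PW, PX, QR, QS, QT, QU, QW, RS, RT, RV, RW, RX, SU, SV, SX, TU, TV, TX, UV, UW, UX, VW, WX
  2-simplices (18): PQS, PQT, PSX, PTV, PVW, PWX, QRS, QRW, QTU, QUW, RSV, RTV, RTX, RWX, SUV, SUX, TUX, UVW

so the chain groups are C_0 ≅ Z^9, C_1 ≅ Z^27, C_2 ≅ Z^18.

∂_1: C_1 → C_0 is given by ∂[p,q] = [q] − [p]. For instance
  ∂WX = X − W.
The resulting 9×27 matrix has rank 8, and its Smith normal form has invariant factors (1,1,1,1,1,1,1,1).

∂_2: C_2 → C_1 sends each 2-simplex [p,q,r] to [q,r] − [p,r] + [p,q]. For instance
  ∂PQS = QS − PS + PQ,
  ∂PSX = SX − PX + PS.
As a 27×18 matrix over Z this has rank 17, with invariant factors (1,1,1,1,1,1,1,1,1,1,1,1,1,1,1,1,1).

From H_k ≅ ker(∂_k) / im(∂_{k+1}) we obtain:

  H_0: rank C_0 − rank ∂_1 = 9 − 8 = 1, and the invariant factors of ∂_1 are all 1, so H_0 = Z.
  H_1: rank ker ∂_1 − rank ∂_2 = (27 − 8) − 17 = 2, and the invariant factors of ∂_2 are all 1, so H_1 = Z^2.
  H_2: rank ker ∂_2 − rank ∂_3 = (18 − 17) − 0 = 1, and there is no ∂_3, so H_2 = Z.

As a check, the Euler characteristic is 9 − 27 + 18 = 0, which agrees with 1 − 2 + 1 = 0.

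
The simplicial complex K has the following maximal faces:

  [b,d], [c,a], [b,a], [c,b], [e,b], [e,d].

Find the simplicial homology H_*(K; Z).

Take the total order a < b < c < d < e on the vertex set. Then K (dimension 1) consists of the simplices:

  0-simplices (5): a, b, c, d, e
  1-simplices (6): ab, ac, bc, bd, be, de

giving chain groups C_0 ≅ Z^5, C_1 ≅ Z^6.

Boundary ∂_1: C_1 → C_0 maps an edge to its endpoints' difference, ∂[p,q] = q − p. For instance
  ∂bc = c − b.
The 5×6 boundary matrix has rank 4 and Smith normal form diag(1,1,1,1).

Computing H_k = (kernel of ∂_k) / (image of ∂_{k+1}):

  H_0: rank C_0 − rank ∂_1 = 5 − 4 = 1, and the invariant factors of ∂_1 are all 1, so H_0 = Z.
  H_1: rank ker ∂_1 − rank ∂_2 = (6 − 4) − 0 = 2, and there is no ∂_2, so H_1 = Z^2.

As a check, the Euler characteristic is 5 − 6 = -1, which agrees with 1 − 2 = -1.

H_0 = Z,  H_1 = Z^2.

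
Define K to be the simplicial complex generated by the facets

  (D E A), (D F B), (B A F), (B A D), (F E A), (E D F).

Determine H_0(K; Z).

H_0 ≅ Z.

Take the total order A < B < D < E < F on the vertex set. Then K (dimension 2) consists of the simplices:

  0-simplices (5): A, B, D, E, F
  1-simplices (9): AB, AD, AE, AF, BD, BF, DE, DF, EF
  2-simplices (6): ABD, ABF, ADE, AEF, BDF, DEF

Hence C_0 ≅ Z^5, C_1 ≅ Z^9, C_2 ≅ Z^6.

The boundary map ∂_1: C_1 → C_0 is given by ∂[p,q] = [q] − [p]. For instance
  ∂AB = B − A.
The resulting 5×9 matrix has rank 4, and its Smith normal form has invariant factors (1,1,1,1).

Boundary ∂_2: C_2 → C_1 maps a triangle to the signed sum of its edges. For instance
  ∂BDF = DF − BF + BD,
  ∂DEF = EF − DF + DE.
The 9×6 boundary matrix has rank 5 and Smith normal form diag(1,1,1,1,1).

Reading off H_k = ker ∂_k / im ∂_{k+1}:

  H_0: rank C_0 − rank ∂_1 = 5 − 4 = 1, and the invariant factors of ∂_1 are all 1, so H_0 ≅ Z.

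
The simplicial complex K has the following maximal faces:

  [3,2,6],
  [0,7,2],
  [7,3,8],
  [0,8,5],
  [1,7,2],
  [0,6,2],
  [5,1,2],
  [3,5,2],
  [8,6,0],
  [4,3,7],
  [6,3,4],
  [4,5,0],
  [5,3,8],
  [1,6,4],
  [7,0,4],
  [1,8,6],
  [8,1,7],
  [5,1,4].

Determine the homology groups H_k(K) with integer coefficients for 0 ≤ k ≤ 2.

K has 9 vertices, 27 edges, 18 triangles.
rank ∂_0 = 0, rank ∂_1 = 8 ⇒ b_0 = 9 − 0 − 8 = 1; all invariant factors of ∂_1 are 1 so no torsion. So H_0 ≅ Z.
rank ∂_1 = 8, rank ∂_2 = 17 ⇒ b_1 = 27 − 8 − 17 = 2; all invariant factors of ∂_2 are 1 so no torsion. So H_1 ≅ Z^2.
rank ∂_2 = 17, rank ∂_3 = 0 ⇒ b_2 = 18 − 17 − 0 = 1. So H_2 ≅ Z.

H_0 ≅ Z,  H_1 ≅ Z^2,  H_2 ≅ Z.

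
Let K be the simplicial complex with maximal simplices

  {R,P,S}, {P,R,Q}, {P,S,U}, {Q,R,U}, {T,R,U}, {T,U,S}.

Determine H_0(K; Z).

H_0 = Z.

Order the vertices as P < Q < R < S < T < U. Listing each simplex with vertices in this order, K has dimension 2 with simplices:

  0-simplices (6): P, Q, R, S, T, U
  1-simplices (12): PQ, PR, PS, PU, QR, QU, RS, RT, RU, ST, SU, TU
  2-simplices (6): PQR, PRS, PSU, QRU, RTU, STU

Hence C_0 ≅ Z^6, C_1 ≅ Z^12, C_2 ≅ Z^6.

∂_1: C_1 → C_0 maps an edge to its endpoints' difference, ∂[p,q] = q − p. For instance
  ∂TU = U − T.
As a 6×12 matrix over Z this has rank 5, with invariant factors (1,1,1,1,1).

Boundary ∂_2: C_2 → C_1 maps a triangle to the signed sum of its edges. For instance
  ∂STU = TU − SU + ST,
  ∂PQR = QR − PR + PQ.
As a 12×6 matrix over Z this has rank 6, with invariant factors (1,1,1,1,1,1).

From H_k ≅ ker(∂_k) / im(∂_{k+1}) we obtain:

  H_0: rank C_0 − rank ∂_1 = 6 − 5 = 1, and the invariant factors of ∂_1 are all 1, so H_0 ≅ Z.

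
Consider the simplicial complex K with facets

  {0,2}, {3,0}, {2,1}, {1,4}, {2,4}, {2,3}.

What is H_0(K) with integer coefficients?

H_0 ≅ Z.

Fix the vertex order 0 < 1 < 2 < 3 < 4 and write every simplex with vertices in increasing order. Then dim K = 1 and the simplices of K are:

  0-simplices (5): [0], [1], [2], [3], [4]
  1-simplices (6): [0,2], [0,3], [1,2], [1,4], [2,3], [2,4]

so the chain groups are C_0 ≅ Z^5, C_1 ≅ Z^6.

∂_1: C_1 → C_0 is given by ∂[p,q] = [q] − [p].
This gives a 5×6 integer matrix of rank 4; reducing to Smith normal form yields diagonal entries (1,1,1,1).

Reading off H_k = ker ∂_k / im ∂_{k+1}:

  H_0: rank C_0 − rank ∂_1 = 5 − 4 = 1, and the invariant factors of ∂_1 are all 1, so H_0 ≅ Z.

(K is a triangulation of a wedge of 2 circles.)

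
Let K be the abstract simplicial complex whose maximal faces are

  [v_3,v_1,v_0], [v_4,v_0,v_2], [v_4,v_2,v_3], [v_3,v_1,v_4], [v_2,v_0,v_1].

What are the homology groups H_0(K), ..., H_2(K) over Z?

Order the vertices as v_0 < v_1 < v_2 < v_3 < v_4. Listing each simplex with vertices in this order, K has dimension 2 with simplices:

  0-simplices (5): [v_0], [v_1], [v_2], [v_3], [v_4]
  1-simplices (10): [v_0,v_1], [v_0,v_2], [v_0,v_3], [v_0,v_4], [v_1,v_2], [v_1,v_3], [v_1,v_4], [v_2,v_3], [v_2,v_4], [v_3,v_4]
  2-simplices (5): [v_0,v_1,v_2], [v_0,v_1,v_3], [v_0,v_2,v_4], [v_1,v_3,v_4], [v_2,v_3,v_4]

giving chain groups C_0 ≅ Z^5, C_1 ≅ Z^10, C_2 ≅ Z^5.

Boundary ∂_1: C_1 → C_0 maps an edge to its endpoints' difference, ∂[p,q] = q − p. For instance
  ∂[v_3,v_4] = [v_4] − [v_3].
This gives a 5×10 integer matrix of rank 4; reducing to Smith normal form yields diagonal entries (1,1,1,1).

The boundary map ∂_2: C_2 → C_1 acts by ∂[p,q,r] = [q,r] − [p,r] + [p,q]. For instance
  ∂[v_0,v_1,v_3] = [v_1,v_3] − [v_0,v_3] + [v_0,v_1],
  ∂[v_0,v_1,v_2] = [v_1,v_2] − [v_0,v_2] + [v_0,v_1].
As a 10×5 matrix over Z this has rank 5, with invariant factors (1,1,1,1,1).

Reading off H_k = ker ∂_k / im ∂_{k+1}:

  H_0: rank C_0 − rank ∂_1 = 5 − 4 = 1, and the invariant factors of ∂_1 are all 1, so H_0 ≅ Z.
  H_1: rank ker ∂_1 − rank ∂_2 = (10 − 4) − 5 = 1, and the invariant factors of ∂_2 are all 1, so H_1 ≅ Z.
  H_2: rank ker ∂_2 − rank ∂_3 = (5 − 5) − 0 = 0, and there is no ∂_3, so H_2 ≅ 0.

H_0 ≅ Z,  H_1 ≅ Z,  H_2 = 0.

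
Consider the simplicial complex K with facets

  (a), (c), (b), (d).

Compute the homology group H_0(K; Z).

H_0 = Z^4.

Take the total order a < b < c < d on the vertex set. Then K (dimension 0) consists of the simplices:

  0-simplices (4): a, b, c, d

so the chain groups are C_0 ≅ Z^4.

Now H_k = ker ∂_k / im ∂_{k+1}, so:

  H_0: rank C_0 − rank ∂_1 = 4 − 0 = 4, and there is no ∂_1, so H_0 ≅ Z^4.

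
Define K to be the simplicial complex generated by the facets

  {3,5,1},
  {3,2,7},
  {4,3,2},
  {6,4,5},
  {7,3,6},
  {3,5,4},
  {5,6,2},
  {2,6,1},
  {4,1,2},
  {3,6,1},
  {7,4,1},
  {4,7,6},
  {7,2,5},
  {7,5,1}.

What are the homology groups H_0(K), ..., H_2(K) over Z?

H_0 = Z,  H_1 = Z^2,  H_2 = Z.

K has 7 vertices, 21 edges, 14 triangles.
rank ∂_0 = 0, rank ∂_1 = 6 ⇒ b_0 = 7 − 0 − 6 = 1; all invariant factors of ∂_1 are 1 so no torsion. So H_0 ≅ Z.
rank ∂_1 = 6, rank ∂_2 = 13 ⇒ b_1 = 21 − 6 − 13 = 2; all invariant factors of ∂_2 are 1 so no torsion. So H_1 ≅ Z^2.
rank ∂_2 = 13, rank ∂_3 = 0 ⇒ b_2 = 14 − 13 − 0 = 1. So H_2 ≅ Z.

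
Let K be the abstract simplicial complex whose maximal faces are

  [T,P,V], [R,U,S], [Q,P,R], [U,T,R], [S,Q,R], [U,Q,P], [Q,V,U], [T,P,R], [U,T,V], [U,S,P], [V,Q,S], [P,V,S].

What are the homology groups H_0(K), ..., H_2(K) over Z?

H_0 = Z,  H_1 = Z/2,  H_2 = 0.

Take the total order P < Q < R < S < T < U < V on the vertex set. Then K (dimension 2) consists of the simplices:

  0-simplices (7): P, Q, R, S, T, U, V
  1-simplices (18): PQ, PR, PS, PT, PU, PV, QR, QS, QU, QV, RS, RT, RU, SU, SV, TU, TV, UV
  2-simplices (12): PQR, PQU, PRT, PSU, PSV, PTV, QRS, QSV, QUV, RSU, RTU, TUV

so the chain groups are C_0 ≅ Z^7, C_1 ≅ Z^18, C_2 ≅ Z^12.

Boundary ∂_1: C_1 → C_0 sends each edge [p,q] (with p < q) to q − p.
The resulting 7×18 matrix has rank 6, and its Smith normal form has invariant factors (1,1,1,1,1,1).

Boundary ∂_2: C_2 → C_1 sends each 2-simplex [p,q,r] to [q,r] − [p,r] + [p,q]. For instance
  ∂PRT = RT − PT + PR,
  ∂QSV = SV − QV + QS.
The 18×12 boundary matrix has rank 12 and Smith normal form diag(1,1,1,1,1,1,1,1,1,1,1,2).

Reading off H_k = ker ∂_k / im ∂_{k+1}:

  H_0: rank C_0 − rank ∂_1 = 7 − 6 = 1, and the invariant factors of ∂_1 are all 1, so H_0 ≅ Z.
  H_1: rank ker ∂_1 − rank ∂_2 = (18 − 6) − 12 = 0, and ∂_2 has invariant factor 2 > 1, so H_1 ≅ Z/2.
  H_2: rank ker ∂_2 − rank ∂_3 = (12 − 12) − 0 = 0, and there is no ∂_3, so H_2 ≅ 0.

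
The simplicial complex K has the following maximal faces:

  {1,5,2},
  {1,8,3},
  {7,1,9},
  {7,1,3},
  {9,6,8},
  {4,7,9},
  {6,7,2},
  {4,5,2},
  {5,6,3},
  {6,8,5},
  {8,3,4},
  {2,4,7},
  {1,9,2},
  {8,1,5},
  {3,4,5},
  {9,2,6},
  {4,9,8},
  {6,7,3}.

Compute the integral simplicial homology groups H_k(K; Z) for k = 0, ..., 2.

Fix the vertex order 1 < 2 < 3 < 4 < 5 < 6 < 7 < 8 < 9 and write every simplex with vertices in increasing order. Then dim K = 2 and the simplices of K are:

  0-simplices (9): [1], [2], [3], [4], [5], [6], [7], [8], [9]
  1-simplices (27): (27 of them)
  2-simplices (18): [1,2,5], [1,2,9], [1,3,7], [1,3,8], [1,5,8], [1,7,9], [2,4,5], [2,4,7], [2,6,7], [2,6,9], [3,4,5], [3,4,8], [3,5,6], [3,6,7], [4,7,9], [4,8,9], [5,6,8], [6,8,9]

giving chain groups C_0 ≅ Z^9, C_1 ≅ Z^27, C_2 ≅ Z^18.

The boundary map ∂_1: C_1 → C_0 is given by ∂[p,q] = [q] − [p].
The 9×27 boundary matrix has rank 8 and Smith normal form diag(1,1,1,1,1,1,1,1).

The boundary map ∂_2: C_2 → C_1 maps a triangle to the signed sum of its edges. For instance
  ∂[4,7,9] = [7,9] − [4,9] + [4,7],
  ∂[1,7,9] = [7,9] − [1,9] + [1,7].
The 27×18 boundary matrix has rank 18 and Smith normal form diag(1,1,1,1,1,1,1,1,1,1,1,1,1,1,1,1,1,2).

Reading off H_k = ker ∂_k / im ∂_{k+1}:

  H_0: rank C_0 − rank ∂_1 = 9 − 8 = 1, and the invariant factors of ∂_1 are all 1, so H_0 ≅ Z.
  H_1: rank ker ∂_1 − rank ∂_2 = (27 − 8) − 18 = 1, and ∂_2 has invariant factor 2 > 1, so H_1 ≅ Z ⊕ Z/2.
  H_2: rank ker ∂_2 − rank ∂_3 = (18 − 18) − 0 = 0, and there is no ∂_3, so H_2 ≅ 0.

H_0 ≅ Z,  H_1 ≅ Z ⊕ Z/2,  H_2 = 0.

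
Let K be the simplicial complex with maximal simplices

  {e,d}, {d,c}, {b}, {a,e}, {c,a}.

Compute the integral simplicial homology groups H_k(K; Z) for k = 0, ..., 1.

H_0 = Z^2,  H_1 = Z.

Fix the vertex order a < b < c < d < e and write every simplex with vertices in increasing order. Then dim K = 1 and the simplices of K are:

  0-simplices (5): a, b, c, d, e
  1-simplices (4): ac, ae, cd, de

Hence C_0 ≅ Z^5, C_1 ≅ Z^4.

Boundary ∂_1: C_1 → C_0 maps an edge to its endpoints' difference, ∂[p,q] = q − p. For instance
  ∂ac = c − a.
This gives a 5×4 integer matrix of rank 3; reducing to Smith normal form yields diagonal entries (1,1,1).

Reading off H_k = ker ∂_k / im ∂_{k+1}:

  H_0: rank C_0 − rank ∂_1 = 5 − 3 = 2, and the invariant factors of ∂_1 are all 1, so H_0 = Z^2.
  H_1: rank ker ∂_1 − rank ∂_2 = (4 − 3) − 0 = 1, and there is no ∂_2, so H_1 = Z.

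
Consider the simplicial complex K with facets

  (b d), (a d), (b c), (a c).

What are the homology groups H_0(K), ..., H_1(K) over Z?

Fix the vertex order a < b < c < d and write every simplex with vertices in increasing order. Then dim K = 1 and the simplices of K are:

  0-simplices (4): a, b, c, d
  1-simplices (4): ac, ad, bc, bd

so the chain groups are C_0 ≅ Z^4, C_1 ≅ Z^4.

∂_1: C_1 → C_0 maps an edge to its endpoints' difference, ∂[p,q] = q − p. For instance
  ∂bc = c − b.
The resulting 4×4 matrix has rank 3, and its Smith normal form has invariant factors (1,1,1).

From H_k ≅ ker(∂_k) / im(∂_{k+1}) we obtain:

  H_0: rank C_0 − rank ∂_1 = 4 − 3 = 1, and the invariant factors of ∂_1 are all 1, so H_0 ≅ Z.
  H_1: rank ker ∂_1 − rank ∂_2 = (4 − 3) − 0 = 1, and there is no ∂_2, so H_1 ≅ Z.

(K is a triangulation of the circle S^1.)

H_0 = Z,  H_1 = Z.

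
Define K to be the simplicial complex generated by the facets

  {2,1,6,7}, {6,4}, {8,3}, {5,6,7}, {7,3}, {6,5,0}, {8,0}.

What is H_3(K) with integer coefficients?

H_3 = 0.

Take the total order 0 < 1 < 2 < 3 < 4 < 5 < 6 < 7 < 8 on the vertex set. Then K (dimension 3) consists of the simplices:

  0-simplices (9): [0], [1], [2], [3], [4], [5], [6], [7], [8]
  1-simplices (14): [0,5], [0,6], [0,8], [1,2], [1,6], [1,7], [2,6], [2,7], [3,7], [3,8], [4,6], [5,6], [5,7], [6,7]
  2-simplices (6): [0,5,6], [1,2,6], [1,2,7], [1,6,7], [2,6,7], [5,6,7]
  3-simplices (1): [1,2,6,7]

Hence C_0 ≅ Z^9, C_1 ≅ Z^14, C_2 ≅ Z^6, C_3 ≅ Z^1.

Boundary ∂_1: C_1 → C_0 maps an edge to its endpoints' difference, ∂[p,q] = q − p. For instance
  ∂[6,7] = [7] − [6].
As a 9×14 matrix over Z this has rank 8, with invariant factors (1,1,1,1,1,1,1,1).

Boundary ∂_2: C_2 → C_1 sends each 2-simplex [p,q,r] to [q,r] − [p,r] + [p,q]. For instance
  ∂[5,6,7] = [6,7] − [5,7] + [5,6],
  ∂[1,6,7] = [6,7] − [1,7] + [1,6].
As a 14×6 matrix over Z this has rank 5, with invariant factors (1,1,1,1,1).

Boundary ∂_3: C_3 → C_2 sends each 3-simplex σ to the alternating sum Σ_i (−1)^i (σ with its i-th vertex removed). For instance
  ∂[1,2,6,7] = [2,6,7] − [1,6,7] + [1,2,7] − [1,2,6].
This gives a 6×1 integer matrix of rank 1; reducing to Smith normal form yields diagonal entries (1).

Computing H_k = (kernel of ∂_k) / (image of ∂_{k+1}):

  H_3: rank ker ∂_3 − rank ∂_4 = (1 − 1) − 0 = 0, and there is no ∂_4, so H_3 = 0.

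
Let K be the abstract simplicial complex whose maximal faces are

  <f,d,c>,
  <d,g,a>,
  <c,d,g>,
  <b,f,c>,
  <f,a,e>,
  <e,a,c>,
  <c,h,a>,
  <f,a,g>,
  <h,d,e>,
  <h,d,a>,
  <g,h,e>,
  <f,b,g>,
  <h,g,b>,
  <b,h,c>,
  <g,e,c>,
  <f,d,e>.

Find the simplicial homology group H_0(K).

Take the total order a < b < c < d < e < f < g < h on the vertex set. Then K (dimension 2) consists of the simplices:

  0-simplices (8): a, b, c, d, e, f, g, h
  1-simplices (24): ac, ad, ae, af, ag, ah, bc, bf, bg, bh, cd, ce, cf, cg, ch, de, df, dg, dh, ef, eg, eh, fg, gh
  2-simplices (16): ace, ach, adg, adh, aef, afg, bcf, bch, bfg, bgh, cdf, cdg, ceg, def, deh, egh

so the chain groups are C_0 ≅ Z^8, C_1 ≅ Z^24, C_2 ≅ Z^16.

Boundary ∂_1: C_1 → C_0 sends each edge [p,q] (with p < q) to q − p. For instance
  ∂ag = g − a.
This gives a 8×24 integer matrix of rank 7; reducing to Smith normal form yields diagonal entries (1,1,1,1,1,1,1).

Boundary ∂_2: C_2 → C_1 maps a triangle to the signed sum of its edges. For instance
  ∂adh = dh − ah + ad,
  ∂bcf = cf − bf + bc.
The 24×16 boundary matrix has rank 15 and Smith normal form diag(1,1,1,1,1,1,1,1,1,1,1,1,1,1,1).

Reading off H_k = ker ∂_k / im ∂_{k+1}:

  H_0: rank C_0 − rank ∂_1 = 8 − 7 = 1, and the invariant factors of ∂_1 are all 1, so H_0 = Z.

(K is a triangulation of the torus T^2.)

H_0 ≅ Z.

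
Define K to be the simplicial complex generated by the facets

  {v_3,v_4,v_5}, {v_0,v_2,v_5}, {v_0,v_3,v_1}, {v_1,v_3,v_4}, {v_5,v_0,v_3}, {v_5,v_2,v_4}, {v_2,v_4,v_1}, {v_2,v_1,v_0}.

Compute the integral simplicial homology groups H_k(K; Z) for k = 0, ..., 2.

Fix the vertex order v_0 < v_1 < v_2 < v_3 < v_4 < v_5 and write every simplex with vertices in increasing order. Then dim K = 2 and the simplices of K are:

  0-simplices (6): [v_0], [v_1], [v_2], [v_3], [v_4], [v_5]
  1-simplices (12): [v_0,v_1], [v_0,v_2], [v_0,v_3], [v_0,v_5], [v_1,v_2], [v_1,v_3], [v_1,v_4], [v_2,v_4], [v_2,v_5], [v_3,v_4], [v_3,v_5], [v_4,v_5]
  2-simplices (8): [v_0,v_1,v_2], [v_0,v_1,v_3], [v_0,v_2,v_5], [v_0,v_3,v_5], [v_1,v_2,v_4], [v_1,v_3,v_4], [v_2,v_4,v_5], [v_3,v_4,v_5]

so the chain groups are C_0 ≅ Z^6, C_1 ≅ Z^12, C_2 ≅ Z^8.

The boundary map ∂_1: C_1 → C_0 is given by ∂[p,q] = [q] − [p].
The resulting 6×12 matrix has rank 5, and its Smith normal form has invariant factors (1,1,1,1,1).

∂_2: C_2 → C_1 maps a triangle to the signed sum of its edges. For instance
  ∂[v_1,v_2,v_4] = [v_2,v_4] − [v_1,v_4] + [v_1,v_2],
  ∂[v_0,v_1,v_3] = [v_1,v_3] − [v_0,v_3] + [v_0,v_1].
This gives a 12×8 integer matrix of rank 7; reducing to Smith normal form yields diagonal entries (1,1,1,1,1,1,1).

Computing H_k = (kernel of ∂_k) / (image of ∂_{k+1}):

  H_0: rank C_0 − rank ∂_1 = 6 − 5 = 1, and the invariant factors of ∂_1 are all 1, so H_0 ≅ Z.
  H_1: rank ker ∂_1 − rank ∂_2 = (12 − 5) − 7 = 0, and the invariant factors of ∂_2 are all 1, so H_1 ≅ 0.
  H_2: rank ker ∂_2 − rank ∂_3 = (8 − 7) − 0 = 1, and there is no ∂_3, so H_2 ≅ Z.

As a check, the Euler characteristic is 6 − 12 + 8 = 2, which agrees with 1 − 0 + 1 = 2.

H_0 = Z,  H_1 = 0,  H_2 = Z.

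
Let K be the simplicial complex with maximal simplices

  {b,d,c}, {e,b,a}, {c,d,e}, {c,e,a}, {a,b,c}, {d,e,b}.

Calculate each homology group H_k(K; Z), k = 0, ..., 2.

We work with the vertex ordering a < b < c < d < e. The simplices of K, each written with vertices in increasing order, are:

  0-simplices (5): a, b, c, d, e
  1-simplices (9): ab, ac, ae, bc, bd, be, cd, ce, de
  2-simplices (6): abc, abe, ace, bcd, bde, cde

giving chain groups C_0 ≅ Z^5, C_1 ≅ Z^9, C_2 ≅ Z^6.

∂_1: C_1 → C_0 sends each edge [p,q] (with p < q) to q − p. For instance
  ∂cd = d − c.
The resulting 5×9 matrix has rank 4, and its Smith normal form has invariant factors (1,1,1,1).

∂_2: C_2 → C_1 maps a triangle to the signed sum of its edges. For instance
  ∂bcd = cd − bd + bc,
  ∂abc = bc − ac + ab.
The resulting 9×6 matrix has rank 5, and its Smith normal form has invariant factors (1,1,1,1,1).

Reading off H_k = ker ∂_k / im ∂_{k+1}:

  H_0: rank C_0 − rank ∂_1 = 5 − 4 = 1, and the invariant factors of ∂_1 are all 1, so H_0 = Z.
  H_1: rank ker ∂_1 − rank ∂_2 = (9 − 4) − 5 = 0, and the invariant factors of ∂_2 are all 1, so H_1 = 0.
  H_2: rank ker ∂_2 − rank ∂_3 = (6 − 5) − 0 = 1, and there is no ∂_3, so H_2 = Z.

H_0 = Z,  H_1 = 0,  H_2 = Z.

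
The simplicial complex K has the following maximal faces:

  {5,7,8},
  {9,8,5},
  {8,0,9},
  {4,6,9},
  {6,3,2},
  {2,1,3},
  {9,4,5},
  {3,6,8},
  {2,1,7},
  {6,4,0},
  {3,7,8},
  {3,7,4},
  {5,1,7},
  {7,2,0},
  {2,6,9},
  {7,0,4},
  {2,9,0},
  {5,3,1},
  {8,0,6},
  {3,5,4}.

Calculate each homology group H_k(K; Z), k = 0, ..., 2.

Take the total order 0 < 1 < 2 < 3 < 4 < 5 < 6 < 7 < 8 < 9 on the vertex set. Then K (dimension 2) consists of the simplices:

  0-simplices (10): [0], [1], [2], [3], [4], [5], [6], [7], [8], [9]
  1-simplices (30): (30 of them)
  2-simplices (20): (20 of them)

giving chain groups C_0 ≅ Z^10, C_1 ≅ Z^30, C_2 ≅ Z^20.

Boundary ∂_1: C_1 → C_0 is given by ∂[p,q] = [q] − [p]. For instance
  ∂[2,6] = [6] − [2].
This gives a 10×30 integer matrix of rank 9; reducing to Smith normal form yields diagonal entries (1,1,1,1,1,1,1,1,1).

The boundary map ∂_2: C_2 → C_1 acts by ∂[p,q,r] = [q,r] − [p,r] + [p,q]. For instance
  ∂[2,3,6] = [3,6] − [2,6] + [2,3],
  ∂[5,7,8] = [7,8] − [5,8] + [5,7].
The 30×20 boundary matrix has rank 20 and Smith normal form diag(1,1,1,1,1,1,1,1,1,1,1,1,1,1,1,1,1,1,1,2).

Now H_k = ker ∂_k / im ∂_{k+1}, so:

  H_0: rank C_0 − rank ∂_1 = 10 − 9 = 1, and the invariant factors of ∂_1 are all 1, so H_0 = Z.
  H_1: rank ker ∂_1 − rank ∂_2 = (30 − 9) − 20 = 1, and ∂_2 has invariant factor 2 > 1, so H_1 = Z × Z/2.
  H_2: rank ker ∂_2 − rank ∂_3 = (20 − 20) − 0 = 0, and there is no ∂_3, so H_2 = 0.

As a check, the Euler characteristic is 10 − 30 + 20 = 0, which agrees with 1 − 1 + 0 = 0.

H_0 = Z,  H_1 = Z × Z/2,  H_2 = 0.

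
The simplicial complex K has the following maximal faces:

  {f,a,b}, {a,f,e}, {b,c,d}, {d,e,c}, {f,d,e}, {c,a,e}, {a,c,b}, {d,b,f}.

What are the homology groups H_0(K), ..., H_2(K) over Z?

Fix the vertex order a < b < c < d < e < f and write every simplex with vertices in increasing order. Then dim K = 2 and the simplices of K are:

  0-simplices (6): a, b, c, d, e, f
  1-simplices (12): ab, ac, ae, af, bc, bd, bf, cd, ce, de, df, ef
  2-simplices (8): abc, abf, ace, aef, bcd, bdf, cde, def

so the chain groups are C_0 ≅ Z^6, C_1 ≅ Z^12, C_2 ≅ Z^8.

∂_1: C_1 → C_0 is given by ∂[p,q] = [q] − [p]. For instance
  ∂ef = f − e.
As a 6×12 matrix over Z this has rank 5, with invariant factors (1,1,1,1,1).

∂_2: C_2 → C_1 maps a triangle to the signed sum of its edges. For instance
  ∂cde = de − ce + cd,
  ∂bdf = df − bf + bd.
As a 12×8 matrix over Z this has rank 7, with invariant factors (1,1,1,1,1,1,1).

From H_k ≅ ker(∂_k) / im(∂_{k+1}) we obtain:

  H_0: rank C_0 − rank ∂_1 = 6 − 5 = 1, and the invariant factors of ∂_1 are all 1, so H_0 = Z.
  H_1: rank ker ∂_1 − rank ∂_2 = (12 − 5) − 7 = 0, and the invariant factors of ∂_2 are all 1, so H_1 = 0.
  H_2: rank ker ∂_2 − rank ∂_3 = (8 − 7) − 0 = 1, and there is no ∂_3, so H_2 = Z.

As a check, the Euler characteristic is 6 − 12 + 8 = 2, which agrees with 1 − 0 + 1 = 2.

H_0 = Z,  H_1 = 0,  H_2 = Z.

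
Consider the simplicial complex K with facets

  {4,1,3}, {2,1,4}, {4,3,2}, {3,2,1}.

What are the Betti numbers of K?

b_0 = 1, b_1 = 0, b_2 = 1.

Take the total order 1 < 2 < 3 < 4 on the vertex set. Then K (dimension 2) consists of the simplices:

  0-simplices (4): [1], [2], [3], [4]
  1-simplices (6): [1,2], [1,3], [1,4], [2,3], [2,4], [3,4]
  2-simplices (4): [1,2,3], [1,2,4], [1,3,4], [2,3,4]

so the chain groups are C_0 ≅ Z^4, C_1 ≅ Z^6, C_2 ≅ Z^4.

∂_1: C_1 → C_0 maps an edge to its endpoints' difference, ∂[p,q] = q − p.
The resulting 4×6 matrix has rank 3, and its Smith normal form has invariant factors (1,1,1).

Boundary ∂_2: C_2 → C_1 acts by ∂[p,q,r] = [q,r] − [p,r] + [p,q]. For instance
  ∂[2,3,4] = [3,4] − [2,4] + [2,3],
  ∂[1,3,4] = [3,4] − [1,4] + [1,3].
The resulting 6×4 matrix has rank 3, and its Smith normal form has invariant factors (1,1,1).

Now H_k = ker ∂_k / im ∂_{k+1}, so:

  H_0: rank C_0 − rank ∂_1 = 4 − 3 = 1, and the invariant factors of ∂_1 are all 1, so H_0 ≅ Z.
  H_1: rank ker ∂_1 − rank ∂_2 = (6 − 3) − 3 = 0, and the invariant factors of ∂_2 are all 1, so H_1 ≅ 0.
  H_2: rank ker ∂_2 − rank ∂_3 = (4 − 3) − 0 = 1, and there is no ∂_3, so H_2 ≅ Z.

Hence the Betti numbers are b_0 = 1, b_1 = 0, b_2 = 1.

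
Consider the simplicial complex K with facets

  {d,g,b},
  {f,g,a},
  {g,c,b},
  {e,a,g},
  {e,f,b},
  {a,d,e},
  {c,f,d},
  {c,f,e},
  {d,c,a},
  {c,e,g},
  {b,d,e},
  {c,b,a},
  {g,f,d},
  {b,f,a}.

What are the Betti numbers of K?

b_0 = 1, b_1 = 2, b_2 = 1.

Order the vertices as a < b < c < d < e < f < g. Listing each simplex with vertices in this order, K has dimension 2 with simplices:

  0-simplices (7): a, b, c, d, e, f, g
  1-simplices (21): ab, ac, ad, ae, af, ag, bc, bd, be, bf, bg, cd, ce, cf, cg, de, df, dg, ef, eg, fg
  2-simplices (14): abc, abf, acd, ade, aeg, afg, bcg, bde, bdg, bef, cdf, cef, ceg, dfg

so the chain groups are C_0 ≅ Z^7, C_1 ≅ Z^21, C_2 ≅ Z^14.

∂_1: C_1 → C_0 maps an edge to its endpoints' difference, ∂[p,q] = q − p. For instance
  ∂dg = g − d.
The 7×21 boundary matrix has rank 6 and Smith normal form diag(1,1,1,1,1,1).

Boundary ∂_2: C_2 → C_1 maps a triangle to the signed sum of its edges. For instance
  ∂cdf = df − cf + cd,
  ∂aeg = eg − ag + ae.
The resulting 21×14 matrix has rank 13, and its Smith normal form has invariant factors (1,1,1,1,1,1,1,1,1,1,1,1,1).

Computing H_k = (kernel of ∂_k) / (image of ∂_{k+1}):

  H_0: rank C_0 − rank ∂_1 = 7 − 6 = 1, and the invariant factors of ∂_1 are all 1, so H_0 = Z.
  H_1: rank ker ∂_1 − rank ∂_2 = (21 − 6) − 13 = 2, and the invariant factors of ∂_2 are all 1, so H_1 = Z^2.
  H_2: rank ker ∂_2 − rank ∂_3 = (14 − 13) − 0 = 1, and there is no ∂_3, so H_2 = Z.

Hence the Betti numbers are b_0 = 1, b_1 = 2, b_2 = 1.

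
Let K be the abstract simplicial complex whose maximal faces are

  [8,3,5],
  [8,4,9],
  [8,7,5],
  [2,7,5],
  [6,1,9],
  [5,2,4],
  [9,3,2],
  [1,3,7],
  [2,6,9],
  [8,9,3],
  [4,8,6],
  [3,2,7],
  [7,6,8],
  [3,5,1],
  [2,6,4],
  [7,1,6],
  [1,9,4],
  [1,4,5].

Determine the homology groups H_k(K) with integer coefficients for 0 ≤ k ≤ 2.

Fix the vertex order 1 < 2 < 3 < 4 < 5 < 6 < 7 < 8 < 9 and write every simplex with vertices in increasing order. Then dim K = 2 and the simplices of K are:

  0-simplices (9): [1], [2], [3], [4], [5], [6], [7], [8], [9]
  1-simplices (27): (27 of them)
  2-simplices (18): [1,3,5], [1,3,7], [1,4,5], [1,4,9], [1,6,7], [1,6,9], [2,3,7], [2,3,9], [2,4,5], [2,4,6], [2,5,7], [2,6,9], [3,5,8], [3,8,9], [4,6,8], [4,8,9], [5,7,8], [6,7,8]

Hence C_0 ≅ Z^9, C_1 ≅ Z^27, C_2 ≅ Z^18.

∂_1: C_1 → C_0 maps an edge to its endpoints' difference, ∂[p,q] = q − p. For instance
  ∂[3,8] = [8] − [3].
The 9×27 boundary matrix has rank 8 and Smith normal form diag(1,1,1,1,1,1,1,1).

∂_2: C_2 → C_1 acts by ∂[p,q,r] = [q,r] − [p,r] + [p,q]. For instance
  ∂[3,5,8] = [5,8] − [3,8] + [3,5],
  ∂[2,3,7] = [3,7] − [2,7] + [2,3].
As a 27×18 matrix over Z this has rank 18, with invariant factors (1,1,1,1,1,1,1,1,1,1,1,1,1,1,1,1,1,2).

From H_k ≅ ker(∂_k) / im(∂_{k+1}) we obtain:

  H_0: rank C_0 − rank ∂_1 = 9 − 8 = 1, and the invariant factors of ∂_1 are all 1, so H_0 = Z.
  H_1: rank ker ∂_1 − rank ∂_2 = (27 − 8) − 18 = 1, and ∂_2 has invariant factor 2 > 1, so H_1 = Z × Z/2.
  H_2: rank ker ∂_2 − rank ∂_3 = (18 − 18) − 0 = 0, and there is no ∂_3, so H_2 = 0.

As a check, the Euler characteristic is 9 − 27 + 18 = 0, which agrees with 1 − 1 + 0 = 0.

H_0 = Z,  H_1 = Z × Z/2,  H_2 = 0.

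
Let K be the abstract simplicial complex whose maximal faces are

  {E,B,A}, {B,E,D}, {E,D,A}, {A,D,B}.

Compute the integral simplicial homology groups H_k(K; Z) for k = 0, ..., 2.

Order the vertices as A < B < D < E. Listing each simplex with vertices in this order, K has dimension 2 with simplices:

  0-simplices (4): A, B, D, E
  1-simplices (6): AB, AD, AE, BD, BE, DE
  2-simplices (4): ABD, ABE, ADE, BDE

giving chain groups C_0 ≅ Z^4, C_1 ≅ Z^6, C_2 ≅ Z^4.

The boundary map ∂_1: C_1 → C_0 sends each edge [p,q] (with p < q) to q − p. For instance
  ∂AD = D − A.
This gives a 4×6 integer matrix of rank 3; reducing to Smith normal form yields diagonal entries (1,1,1).

∂_2: C_2 → C_1 maps a triangle to the signed sum of its edges. For instance
  ∂ABD = BD − AD + AB,
  ∂ADE = DE − AE + AD.
The 6×4 boundary matrix has rank 3 and Smith normal form diag(1,1,1).

Reading off H_k = ker ∂_k / im ∂_{k+1}:

  H_0: rank C_0 − rank ∂_1 = 4 − 3 = 1, and the invariant factors of ∂_1 are all 1, so H_0 = Z.
  H_1: rank ker ∂_1 − rank ∂_2 = (6 − 3) − 3 = 0, and the invariant factors of ∂_2 are all 1, so H_1 = 0.
  H_2: rank ker ∂_2 − rank ∂_3 = (4 − 3) − 0 = 1, and there is no ∂_3, so H_2 = Z.

(K is a triangulation of the 2-sphere S^2.)

H_0 ≅ Z,  H_1 = 0,  H_2 ≅ Z.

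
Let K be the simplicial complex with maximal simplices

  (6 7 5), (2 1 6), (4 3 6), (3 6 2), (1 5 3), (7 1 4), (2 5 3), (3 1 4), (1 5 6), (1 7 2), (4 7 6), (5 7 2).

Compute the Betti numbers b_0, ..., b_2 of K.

b_0 = 1, b_1 = 0, b_2 = 0.

Fix the vertex order 1 < 2 < 3 < 4 < 5 < 6 < 7 and write every simplex with vertices in increasing order. Then dim K = 2 and the simplices of K are:

  0-simplices (7): [1], [2], [3], [4], [5], [6], [7]
  1-simplices (18): [1,2], [1,3], [1,4], [1,5], [1,6], [1,7], [2,3], [2,5], [2,6], [2,7], [3,4], [3,5], [3,6], [4,6], [4,7], [5,6], [5,7], [6,7]
  2-simplices (12): [1,2,6], [1,2,7], [1,3,4], [1,3,5], [1,4,7], [1,5,6], [2,3,5], [2,3,6], [2,5,7], [3,4,6], [4,6,7], [5,6,7]

so the chain groups are C_0 ≅ Z^7, C_1 ≅ Z^18, C_2 ≅ Z^12.

The boundary map ∂_1: C_1 → C_0 sends each edge [p,q] (with p < q) to q − p.
This gives a 7×18 integer matrix of rank 6; reducing to Smith normal form yields diagonal entries (1,1,1,1,1,1).

∂_2: C_2 → C_1 acts by ∂[p,q,r] = [q,r] − [p,r] + [p,q]. For instance
  ∂[4,6,7] = [6,7] − [4,7] + [4,6],
  ∂[2,3,5] = [3,5] − [2,5] + [2,3].
This gives a 18×12 integer matrix of rank 12; reducing to Smith normal form yields diagonal entries (1,1,1,1,1,1,1,1,1,1,1,2).

Computing H_k = (kernel of ∂_k) / (image of ∂_{k+1}):

  H_0: rank C_0 − rank ∂_1 = 7 − 6 = 1, and the invariant factors of ∂_1 are all 1, so H_0 ≅ Z.
  H_1: rank ker ∂_1 − rank ∂_2 = (18 − 6) − 12 = 0, and ∂_2 has invariant factor 2 > 1, so H_1 ≅ Z_2.
  H_2: rank ker ∂_2 − rank ∂_3 = (12 − 12) − 0 = 0, and there is no ∂_3, so H_2 ≅ 0.

Hence the Betti numbers are b_0 = 1, b_1 = 0, b_2 = 0.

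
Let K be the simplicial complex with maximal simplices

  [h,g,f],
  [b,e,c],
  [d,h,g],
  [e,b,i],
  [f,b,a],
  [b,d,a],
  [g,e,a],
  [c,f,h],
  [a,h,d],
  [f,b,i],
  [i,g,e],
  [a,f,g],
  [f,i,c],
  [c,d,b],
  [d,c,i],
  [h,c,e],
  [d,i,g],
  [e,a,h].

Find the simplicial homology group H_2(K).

Fix the vertex order a < b < c < d < e < f < g < h < i and write every simplex with vertices in increasing order. Then dim K = 2 and the simplices of K are:

  0-simplices (9): a, b, c, d, e, f, g, h, i
  1-simplices (27): ab, ad, ae, af, ag, ah, bc, bd, be, bf, bi, cd, ce, cf, ch, ci, dg, dh, di, eg, eh, ei, fg, fh, fi, gh, gi
  2-simplices (18): abd, abf, adh, aeg, aeh, afg, bcd, bce, bei, bfi, cdi, ceh, cfh, cfi, dgh, dgi, egi, fgh

so the chain groups are C_0 ≅ Z^9, C_1 ≅ Z^27, C_2 ≅ Z^18.

The boundary map ∂_1: C_1 → C_0 sends each edge [p,q] (with p < q) to q − p.
The resulting 9×27 matrix has rank 8, and its Smith normal form has invariant factors (1,1,1,1,1,1,1,1).

The boundary map ∂_2: C_2 → C_1 sends each 2-simplex [p,q,r] to [q,r] − [p,r] + [p,q]. For instance
  ∂bce = ce − be + bc,
  ∂dgh = gh − dh + dg.
As a 27×18 matrix over Z this has rank 18, with invariant factors (1,1,1,1,1,1,1,1,1,1,1,1,1,1,1,1,1,2).

Now H_k = ker ∂_k / im ∂_{k+1}, so:

  H_2: rank ker ∂_2 − rank ∂_3 = (18 − 18) − 0 = 0, and there is no ∂_3, so H_2 ≅ 0.

(K is a triangulation of the Klein bottle.)

H_2 ≅ 0.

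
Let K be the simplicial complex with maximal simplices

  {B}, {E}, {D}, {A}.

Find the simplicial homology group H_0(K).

H_0 ≅ Z^4.

Fix the vertex order A < B < D < E and write every simplex with vertices in increasing order. Then dim K = 0 and the simplices of K are:

  0-simplices (4): A, B, D, E

so the chain groups are C_0 ≅ Z^4.

Computing H_k = (kernel of ∂_k) / (image of ∂_{k+1}):

  H_0: rank C_0 − rank ∂_1 = 4 − 0 = 4, and there is no ∂_1, so H_0 ≅ Z^4.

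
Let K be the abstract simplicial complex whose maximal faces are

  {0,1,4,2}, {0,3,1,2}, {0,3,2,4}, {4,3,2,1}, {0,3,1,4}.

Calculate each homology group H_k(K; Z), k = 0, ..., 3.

H_0 ≅ Z,  H_1 = 0,  H_2 = 0,  H_3 ≅ Z.

Order the vertices as 0 < 1 < 2 < 3 < 4. Listing each simplex with vertices in this order, K has dimension 3 with simplices:

  0-simplices (5): [0], [1], [2], [3], [4]
  1-simplices (10): [0,1], [0,2], [0,3], [0,4], [1,2], [1,3], [1,4], [2,3], [2,4], [3,4]
  2-simplices (10): [0,1,2], [0,1,3], [0,1,4], [0,2,3], [0,2,4], [0,3,4], [1,2,3], [1,2,4], [1,3,4], [2,3,4]
  3-simplices (5): [0,1,2,3], [0,1,2,4], [0,1,3,4], [0,2,3,4], [1,2,3,4]

Hence C_0 ≅ Z^5, C_1 ≅ Z^10, C_2 ≅ Z^10, C_3 ≅ Z^5.

Boundary ∂_1: C_1 → C_0 is given by ∂[p,q] = [q] − [p].
The resulting 5×10 matrix has rank 4, and its Smith normal form has invariant factors (1,1,1,1).

The boundary map ∂_2: C_2 → C_1 acts by ∂[p,q,r] = [q,r] − [p,r] + [p,q]. For instance
  ∂[1,3,4] = [3,4] − [1,4] + [1,3],
  ∂[1,2,4] = [2,4] − [1,4] + [1,2].
As a 10×10 matrix over Z this has rank 6, with invariant factors (1,1,1,1,1,1).

∂_3: C_3 → C_2 sends each 3-simplex σ to the alternating sum Σ_i (−1)^i (σ with its i-th vertex removed). For instance
  ∂[0,1,2,4] = [1,2,4] − [0,2,4] + [0,1,4] − [0,1,2],
  ∂[0,1,2,3] = [1,2,3] − [0,2,3] + [0,1,3] − [0,1,2].
This gives a 10×5 integer matrix of rank 4; reducing to Smith normal form yields diagonal entries (1,1,1,1).

Computing H_k = (kernel of ∂_k) / (image of ∂_{k+1}):

  H_0: rank C_0 − rank ∂_1 = 5 − 4 = 1, and the invariant factors of ∂_1 are all 1, so H_0 ≅ Z.
  H_1: rank ker ∂_1 − rank ∂_2 = (10 − 4) − 6 = 0, and the invariant factors of ∂_2 are all 1, so H_1 ≅ 0.
  H_2: rank ker ∂_2 − rank ∂_3 = (10 − 6) − 4 = 0, and the invariant factors of ∂_3 are all 1, so H_2 ≅ 0.
  H_3: rank ker ∂_3 − rank ∂_4 = (5 − 4) − 0 = 1, and there is no ∂_4, so H_3 ≅ Z.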